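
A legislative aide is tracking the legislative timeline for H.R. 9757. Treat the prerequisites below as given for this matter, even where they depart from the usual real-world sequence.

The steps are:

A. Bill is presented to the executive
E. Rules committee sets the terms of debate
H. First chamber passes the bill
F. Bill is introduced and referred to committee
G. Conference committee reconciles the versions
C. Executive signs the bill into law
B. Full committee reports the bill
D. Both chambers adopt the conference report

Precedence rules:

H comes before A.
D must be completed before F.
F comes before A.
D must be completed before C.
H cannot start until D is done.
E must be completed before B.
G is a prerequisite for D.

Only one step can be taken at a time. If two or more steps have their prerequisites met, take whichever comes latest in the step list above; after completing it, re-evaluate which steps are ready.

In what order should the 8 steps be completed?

G → D → C → F → H → E → B → A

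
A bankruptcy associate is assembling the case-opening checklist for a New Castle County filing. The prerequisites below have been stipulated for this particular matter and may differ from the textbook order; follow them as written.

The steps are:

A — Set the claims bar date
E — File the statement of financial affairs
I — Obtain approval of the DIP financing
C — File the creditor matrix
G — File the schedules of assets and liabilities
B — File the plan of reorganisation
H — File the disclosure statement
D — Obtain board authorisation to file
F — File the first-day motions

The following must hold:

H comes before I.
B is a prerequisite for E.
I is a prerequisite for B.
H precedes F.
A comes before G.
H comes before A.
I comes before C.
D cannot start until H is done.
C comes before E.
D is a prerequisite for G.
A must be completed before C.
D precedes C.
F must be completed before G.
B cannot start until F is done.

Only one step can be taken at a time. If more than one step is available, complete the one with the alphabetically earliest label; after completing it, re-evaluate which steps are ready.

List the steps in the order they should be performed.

Only H has no prerequisites, so it is first.
Now A, D, F and I have their prerequisites met. A has the earlier label, so A next.
Ready: D, F and I. D has the earlier label → D.
Now F and I have their prerequisites met. F has the earlier label, so F next.
Ready: G and I. G has the earlier label → G.
Next only I has its prerequisites met → I.
B and C are both available; B has the earlier label → B.
Next only C has its prerequisites met → C.
Next only E has its prerequisites met → E.

H, A, D, F, G, I, B, C, E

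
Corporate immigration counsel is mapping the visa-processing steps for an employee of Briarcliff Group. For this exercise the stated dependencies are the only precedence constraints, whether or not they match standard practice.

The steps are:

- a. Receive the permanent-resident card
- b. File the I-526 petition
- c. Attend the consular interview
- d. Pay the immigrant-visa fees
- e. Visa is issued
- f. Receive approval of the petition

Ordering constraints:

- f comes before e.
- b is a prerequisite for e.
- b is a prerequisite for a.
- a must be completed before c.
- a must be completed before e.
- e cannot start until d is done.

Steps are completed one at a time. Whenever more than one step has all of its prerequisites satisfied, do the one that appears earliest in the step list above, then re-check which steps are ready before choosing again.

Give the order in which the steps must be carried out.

b, a, c, d, f, e

b, d and f have no prerequisites; b is listed earlier, so b is first.
a now also ready, so the ready set is {a, d, f}; a is listed earlier → a.
Now c, d and f have their prerequisites met. c is listed earlier, so c next.
Now d and f have their prerequisites met. d is listed earlier, so d next.
f is the only step now ready → f.
e needed a, b, d and f, now all done → e.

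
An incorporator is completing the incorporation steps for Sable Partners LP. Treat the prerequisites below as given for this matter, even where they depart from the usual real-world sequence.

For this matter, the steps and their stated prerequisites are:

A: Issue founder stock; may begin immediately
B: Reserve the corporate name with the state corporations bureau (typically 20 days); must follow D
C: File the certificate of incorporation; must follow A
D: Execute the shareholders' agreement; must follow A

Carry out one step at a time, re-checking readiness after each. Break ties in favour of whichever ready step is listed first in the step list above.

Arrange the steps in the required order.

A → C → D → B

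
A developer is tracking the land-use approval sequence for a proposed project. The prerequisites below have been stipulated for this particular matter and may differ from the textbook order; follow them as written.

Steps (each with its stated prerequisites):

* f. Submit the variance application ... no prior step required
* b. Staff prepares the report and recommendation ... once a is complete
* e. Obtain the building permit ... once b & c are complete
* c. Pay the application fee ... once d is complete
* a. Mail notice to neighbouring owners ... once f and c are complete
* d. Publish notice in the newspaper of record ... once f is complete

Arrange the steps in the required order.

f, d, c, a, b, e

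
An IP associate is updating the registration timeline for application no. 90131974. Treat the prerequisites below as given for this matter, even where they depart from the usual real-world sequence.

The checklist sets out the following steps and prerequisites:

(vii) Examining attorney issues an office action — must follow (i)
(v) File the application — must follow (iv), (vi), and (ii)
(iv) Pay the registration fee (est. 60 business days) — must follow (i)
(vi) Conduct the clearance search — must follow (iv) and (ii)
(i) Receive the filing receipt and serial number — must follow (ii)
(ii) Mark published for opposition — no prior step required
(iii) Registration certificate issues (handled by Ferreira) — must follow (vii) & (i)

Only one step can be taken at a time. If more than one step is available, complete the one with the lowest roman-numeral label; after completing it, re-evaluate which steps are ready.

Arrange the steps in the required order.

(ii) is the only step with nothing outstanding, so it goes first.
(i) is the only step now ready → (i).
Ready: (iv) and (vii). (iv) has the earlier label → (iv).
(vi) and (vii) are both available; (vi) has the earlier label → (vi).
(v) now also ready, so the ready set is {(v), (vii)}; (v) has the earlier label → (v).
(vii) is the only step now ready → (vii).
(iii) needed (i) and (vii), now all done → (iii).

(ii), (i), (iv), (vi), (v), (vii), (iii)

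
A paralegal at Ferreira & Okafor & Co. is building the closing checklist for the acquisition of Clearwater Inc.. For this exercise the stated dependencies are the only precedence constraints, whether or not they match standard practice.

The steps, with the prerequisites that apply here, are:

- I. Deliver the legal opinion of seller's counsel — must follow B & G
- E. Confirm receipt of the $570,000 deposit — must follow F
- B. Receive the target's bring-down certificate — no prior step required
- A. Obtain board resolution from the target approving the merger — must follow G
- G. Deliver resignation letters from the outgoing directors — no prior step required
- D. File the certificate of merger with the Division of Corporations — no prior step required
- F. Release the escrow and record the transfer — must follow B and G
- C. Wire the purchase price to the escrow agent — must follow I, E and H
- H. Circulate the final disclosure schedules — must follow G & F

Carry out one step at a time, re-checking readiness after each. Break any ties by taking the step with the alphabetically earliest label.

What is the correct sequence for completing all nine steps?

B, D, G, A, F, E, H, I, C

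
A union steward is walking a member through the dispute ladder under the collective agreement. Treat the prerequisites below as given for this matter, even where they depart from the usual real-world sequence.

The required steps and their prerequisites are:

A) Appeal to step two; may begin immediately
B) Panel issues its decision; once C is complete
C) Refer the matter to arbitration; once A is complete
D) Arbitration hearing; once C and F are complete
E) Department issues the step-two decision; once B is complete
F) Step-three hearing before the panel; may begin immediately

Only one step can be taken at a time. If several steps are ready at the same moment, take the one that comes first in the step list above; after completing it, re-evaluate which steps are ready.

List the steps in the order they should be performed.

A and F have no prerequisites; A is listed earlier, so A is first.
Now C and F have their prerequisites met. C is listed earlier, so C next.
Now B and F have their prerequisites met. B is listed earlier, so B next.
Ready: E and F. E is listed earlier → E.
That leaves F as the only ready step → F.
D is the only step now ready → D.

A → C → B → E → F → D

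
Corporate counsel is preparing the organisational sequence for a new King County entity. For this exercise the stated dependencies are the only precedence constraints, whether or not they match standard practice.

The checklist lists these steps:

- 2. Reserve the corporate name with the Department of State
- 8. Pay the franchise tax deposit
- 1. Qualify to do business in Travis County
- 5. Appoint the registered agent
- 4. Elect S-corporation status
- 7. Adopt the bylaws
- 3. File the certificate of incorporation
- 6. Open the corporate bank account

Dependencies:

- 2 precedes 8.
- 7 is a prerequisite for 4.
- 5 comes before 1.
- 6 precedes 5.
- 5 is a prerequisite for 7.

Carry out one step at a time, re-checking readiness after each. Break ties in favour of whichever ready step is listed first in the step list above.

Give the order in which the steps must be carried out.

2 8 3 6 5 1 7 4

2, 3 and 6 have no prerequisites; 2 is listed earlier, so 2 is first.
8, 3 and 6 are all available; 8 is listed earlier → 8.
Now 3 and 6 have their prerequisites met. 3 is listed earlier, so 3 next.
6 is the only step now ready → 6.
That leaves 5 as the only ready step → 5.
Ready: 1 and 7. 1 is listed earlier → 1.
7 needed 5, now all done → 7.
4 is the only step now ready → 4.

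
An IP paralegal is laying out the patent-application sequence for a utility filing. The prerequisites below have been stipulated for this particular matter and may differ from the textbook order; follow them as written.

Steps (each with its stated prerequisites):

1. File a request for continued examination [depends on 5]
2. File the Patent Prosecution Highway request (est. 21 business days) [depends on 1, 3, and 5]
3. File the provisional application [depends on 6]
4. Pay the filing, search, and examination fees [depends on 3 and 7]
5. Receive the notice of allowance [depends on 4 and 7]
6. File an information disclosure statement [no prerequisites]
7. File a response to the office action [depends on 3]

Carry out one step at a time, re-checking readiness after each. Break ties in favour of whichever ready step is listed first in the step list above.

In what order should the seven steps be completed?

6 is the only step with nothing outstanding, so it goes first.
3 is the only step now ready → 3.
That leaves 7 as the only ready step → 7.
That leaves 4 as the only ready step → 4.
5 needed 4 and 7, now all done → 5.
1 needed 5, now all done → 1.
Next only 2 has its prerequisites met → 2.

6 3 7 4 5 1 2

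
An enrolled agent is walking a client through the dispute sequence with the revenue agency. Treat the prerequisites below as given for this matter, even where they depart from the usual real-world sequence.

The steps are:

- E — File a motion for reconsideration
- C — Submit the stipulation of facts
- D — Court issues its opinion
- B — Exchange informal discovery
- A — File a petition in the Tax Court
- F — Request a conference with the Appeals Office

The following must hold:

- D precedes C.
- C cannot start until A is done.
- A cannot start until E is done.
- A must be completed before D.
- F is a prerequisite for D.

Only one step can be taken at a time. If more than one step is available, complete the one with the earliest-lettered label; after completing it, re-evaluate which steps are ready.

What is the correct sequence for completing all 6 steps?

Nothing is required for B, E and F. B has the earlier label → B first.
Now E and F have their prerequisites met. E has the earlier label, so E next.
Now A and F have their prerequisites met. A has the earlier label, so A next.
F is the only step now ready → F.
D needed A and F, now all done → D.
C needed A and D, now all done → C.

B E A F D C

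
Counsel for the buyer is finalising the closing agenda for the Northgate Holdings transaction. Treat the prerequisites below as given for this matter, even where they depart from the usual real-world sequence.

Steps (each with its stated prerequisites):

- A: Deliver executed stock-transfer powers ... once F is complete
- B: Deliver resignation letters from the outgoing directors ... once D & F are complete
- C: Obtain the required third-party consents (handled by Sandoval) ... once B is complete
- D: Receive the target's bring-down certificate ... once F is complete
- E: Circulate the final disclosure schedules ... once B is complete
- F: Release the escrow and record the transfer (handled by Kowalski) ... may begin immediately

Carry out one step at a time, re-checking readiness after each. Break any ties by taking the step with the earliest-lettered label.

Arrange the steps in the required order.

F A D B C E

F is the only step with nothing outstanding, so it goes first.
Ready: A and D. A has the earlier label → A.
D needed F, now all done → D.
That leaves B as the only ready step → B.
C and E are both available; C has the earlier label → C.
E needed B, now all done → E.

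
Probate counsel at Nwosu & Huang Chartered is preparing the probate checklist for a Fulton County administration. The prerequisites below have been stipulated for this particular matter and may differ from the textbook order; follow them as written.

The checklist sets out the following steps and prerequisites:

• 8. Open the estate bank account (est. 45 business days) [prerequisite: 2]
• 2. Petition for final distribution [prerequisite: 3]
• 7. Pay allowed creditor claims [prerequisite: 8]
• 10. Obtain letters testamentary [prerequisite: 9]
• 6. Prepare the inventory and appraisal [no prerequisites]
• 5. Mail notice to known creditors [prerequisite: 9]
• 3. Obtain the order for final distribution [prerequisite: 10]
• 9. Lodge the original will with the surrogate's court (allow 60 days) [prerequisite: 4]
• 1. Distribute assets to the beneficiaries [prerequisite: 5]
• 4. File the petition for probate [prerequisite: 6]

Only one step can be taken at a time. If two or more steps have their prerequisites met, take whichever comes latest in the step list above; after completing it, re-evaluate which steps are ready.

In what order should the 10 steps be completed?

Only 6 has no prerequisites, so it is first.
That leaves 4 as the only ready step → 4.
9 needed 4, now all done → 9.
Now 5 and 10 have their prerequisites met. 5 is listed later, so 5 next.
Now 1 and 10 have their prerequisites met. 1 is listed later, so 1 next.
10 needed 9, now all done → 10.
3 needed 10, now all done → 3.
That leaves 2 as the only ready step → 2.
8 is the only step now ready → 8.
Next only 7 has its prerequisites met → 7.

6, 4, 9, 5, 1, 10, 3, 2, 8, 7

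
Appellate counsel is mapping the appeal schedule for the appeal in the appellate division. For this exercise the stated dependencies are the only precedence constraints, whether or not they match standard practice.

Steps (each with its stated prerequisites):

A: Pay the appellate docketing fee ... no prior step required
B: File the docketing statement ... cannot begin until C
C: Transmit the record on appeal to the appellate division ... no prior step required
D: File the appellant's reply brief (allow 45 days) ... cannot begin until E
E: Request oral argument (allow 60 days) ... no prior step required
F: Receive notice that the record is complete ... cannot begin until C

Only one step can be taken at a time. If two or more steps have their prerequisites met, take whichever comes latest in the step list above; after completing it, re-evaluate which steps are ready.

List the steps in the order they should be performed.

E, D, C, F, B, A

Nothing is required for E, C and A. E is listed later → E first.
Ready: D, C and A. D is listed later → D.
C and A are both available; C is listed later → C.
Now F, B and A have their prerequisites met. F is listed later, so F next.
B and A are both available; B is listed later → B.
A is the only step now ready → A.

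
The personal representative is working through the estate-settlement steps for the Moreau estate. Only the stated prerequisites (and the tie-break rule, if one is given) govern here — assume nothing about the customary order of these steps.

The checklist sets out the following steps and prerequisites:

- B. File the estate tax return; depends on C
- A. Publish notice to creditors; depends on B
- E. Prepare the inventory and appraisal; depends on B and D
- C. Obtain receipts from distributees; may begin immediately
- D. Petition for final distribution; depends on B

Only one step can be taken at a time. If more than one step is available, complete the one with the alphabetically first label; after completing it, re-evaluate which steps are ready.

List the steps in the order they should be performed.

C is the only step with nothing outstanding, so it goes first.
B is the only step now ready → B.
Now A and D have their prerequisites met. A has the earlier label, so A next.
D needed B, now all done → D.
E needed B and D, now all done → E.

C → B → A → D → E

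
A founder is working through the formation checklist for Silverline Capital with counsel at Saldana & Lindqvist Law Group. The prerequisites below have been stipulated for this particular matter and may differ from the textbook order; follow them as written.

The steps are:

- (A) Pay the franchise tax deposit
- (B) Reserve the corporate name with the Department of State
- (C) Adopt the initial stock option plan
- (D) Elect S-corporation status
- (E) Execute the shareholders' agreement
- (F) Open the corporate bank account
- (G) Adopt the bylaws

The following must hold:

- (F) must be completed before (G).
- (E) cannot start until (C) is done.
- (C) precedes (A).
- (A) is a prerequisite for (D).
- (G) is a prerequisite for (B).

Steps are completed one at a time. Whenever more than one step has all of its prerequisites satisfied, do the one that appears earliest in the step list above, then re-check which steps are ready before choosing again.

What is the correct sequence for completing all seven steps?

(C) → (A) → (D) → (E) → (F) → (G) → (B)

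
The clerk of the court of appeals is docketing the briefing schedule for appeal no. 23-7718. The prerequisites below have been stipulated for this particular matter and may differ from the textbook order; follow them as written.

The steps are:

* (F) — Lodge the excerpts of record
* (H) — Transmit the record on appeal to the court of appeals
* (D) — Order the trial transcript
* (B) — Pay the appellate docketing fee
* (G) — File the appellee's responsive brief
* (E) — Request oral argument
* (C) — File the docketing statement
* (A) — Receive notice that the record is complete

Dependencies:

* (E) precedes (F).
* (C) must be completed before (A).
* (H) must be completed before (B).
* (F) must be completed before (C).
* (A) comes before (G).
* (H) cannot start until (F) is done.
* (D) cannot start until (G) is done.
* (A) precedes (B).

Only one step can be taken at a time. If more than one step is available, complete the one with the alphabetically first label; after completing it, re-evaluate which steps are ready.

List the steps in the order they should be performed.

(E), (F), (C), (A), (G), (D), (H), (B)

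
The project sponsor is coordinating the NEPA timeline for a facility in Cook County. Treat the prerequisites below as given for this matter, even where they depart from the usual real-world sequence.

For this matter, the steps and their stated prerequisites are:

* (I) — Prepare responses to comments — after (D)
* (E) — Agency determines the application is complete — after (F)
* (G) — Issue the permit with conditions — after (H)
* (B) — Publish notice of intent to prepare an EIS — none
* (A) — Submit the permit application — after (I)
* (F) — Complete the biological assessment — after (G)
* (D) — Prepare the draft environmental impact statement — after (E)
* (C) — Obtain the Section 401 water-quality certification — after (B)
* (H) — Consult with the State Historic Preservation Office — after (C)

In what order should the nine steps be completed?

(B) → (C) → (H) → (G) → (F) → (E) → (D) → (I) → (A)

(B) is the only step with nothing outstanding, so it goes first.
Next only (C) has its prerequisites met → (C).
(H) needed (C), now all done → (H).
(G) is the only step now ready → (G).
Next only (F) has its prerequisites met → (F).
(E) needed (F), now all done → (E).
(D) needed (E), now all done → (D).
(I) is the only step now ready → (I).
That leaves (A) as the only ready step → (A).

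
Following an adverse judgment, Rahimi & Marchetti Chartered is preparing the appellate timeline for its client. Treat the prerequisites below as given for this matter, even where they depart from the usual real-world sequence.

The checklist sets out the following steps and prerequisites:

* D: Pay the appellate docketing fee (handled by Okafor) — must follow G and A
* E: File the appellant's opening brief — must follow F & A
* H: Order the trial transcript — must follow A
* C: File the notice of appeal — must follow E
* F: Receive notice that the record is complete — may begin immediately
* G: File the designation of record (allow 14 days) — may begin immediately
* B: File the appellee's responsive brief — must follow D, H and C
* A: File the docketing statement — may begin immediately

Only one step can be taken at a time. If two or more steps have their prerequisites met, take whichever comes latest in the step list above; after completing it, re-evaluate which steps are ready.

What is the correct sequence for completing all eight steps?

A, G, F, H, E, C, D, B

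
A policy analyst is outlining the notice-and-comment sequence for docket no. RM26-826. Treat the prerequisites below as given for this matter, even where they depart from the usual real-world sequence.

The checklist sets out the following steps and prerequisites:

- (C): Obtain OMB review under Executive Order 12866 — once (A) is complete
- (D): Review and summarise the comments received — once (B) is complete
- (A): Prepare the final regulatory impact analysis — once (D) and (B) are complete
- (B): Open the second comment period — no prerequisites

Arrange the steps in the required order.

Only (B) has no prerequisites, so it is first.
(D) needed (B), now all done → (D).
(A) needed (D) and (B), now all done → (A).
That leaves (C) as the only ready step → (C).

(B) (D) (A) (C)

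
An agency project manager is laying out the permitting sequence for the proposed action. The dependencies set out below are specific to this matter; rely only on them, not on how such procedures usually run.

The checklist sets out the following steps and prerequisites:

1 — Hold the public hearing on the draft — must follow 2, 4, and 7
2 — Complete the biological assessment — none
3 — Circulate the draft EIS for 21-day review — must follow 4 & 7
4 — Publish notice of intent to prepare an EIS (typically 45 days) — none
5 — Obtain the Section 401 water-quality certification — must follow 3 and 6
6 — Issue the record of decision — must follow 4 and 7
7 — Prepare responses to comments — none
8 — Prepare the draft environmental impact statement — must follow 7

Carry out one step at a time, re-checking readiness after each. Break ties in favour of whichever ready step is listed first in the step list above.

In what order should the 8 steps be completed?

2, 4 and 7 have no prerequisites; 2 is listed earlier, so 2 is first.
Now 4 and 7 have their prerequisites met. 4 is listed earlier, so 4 next.
Next only 7 has its prerequisites met → 7.
Now 1, 3, 6 and 8 have their prerequisites met. 1 is listed earlier, so 1 next.
Ready: 3, 6 and 8. 3 is listed earlier → 3.
Now 6 and 8 have their prerequisites met. 6 is listed earlier, so 6 next.
Ready: 5 and 8. 5 is listed earlier → 5.
Next only 8 has its prerequisites met → 8.

2 → 4 → 7 → 1 → 3 → 6 → 5 → 8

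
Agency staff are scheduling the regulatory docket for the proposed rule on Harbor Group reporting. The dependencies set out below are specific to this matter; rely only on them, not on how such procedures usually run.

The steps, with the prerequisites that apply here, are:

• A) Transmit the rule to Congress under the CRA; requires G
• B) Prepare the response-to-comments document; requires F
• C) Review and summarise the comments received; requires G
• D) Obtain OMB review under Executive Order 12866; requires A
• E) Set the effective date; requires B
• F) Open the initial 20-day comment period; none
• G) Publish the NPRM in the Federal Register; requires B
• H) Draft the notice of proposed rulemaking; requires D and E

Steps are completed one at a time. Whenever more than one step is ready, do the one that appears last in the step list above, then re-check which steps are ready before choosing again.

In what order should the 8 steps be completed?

Only F has no prerequisites, so it is first.
B needed F, now all done → B.
Now G and E have their prerequisites met. G is listed later, so G next.
C and A now also ready, so the ready set is {E, C, A}; E is listed later → E.
C and A are both available; C is listed later → C.
A needed G, now all done → A.
That leaves D as the only ready step → D.
H needed E and D, now all done → H.

F, B, G, E, C, A, D, H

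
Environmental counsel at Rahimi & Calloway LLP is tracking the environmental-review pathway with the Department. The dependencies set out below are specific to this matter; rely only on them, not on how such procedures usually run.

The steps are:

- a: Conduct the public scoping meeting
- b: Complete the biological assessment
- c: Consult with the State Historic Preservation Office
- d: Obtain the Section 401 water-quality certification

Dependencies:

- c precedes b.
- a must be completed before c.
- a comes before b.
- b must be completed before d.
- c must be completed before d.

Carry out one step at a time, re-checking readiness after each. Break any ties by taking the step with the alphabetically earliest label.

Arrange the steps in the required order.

a, c, b, d

a is the only step with nothing outstanding, so it goes first.
c needed a, now all done → c.
b is the only step now ready → b.
Next only d has its prerequisites met → d.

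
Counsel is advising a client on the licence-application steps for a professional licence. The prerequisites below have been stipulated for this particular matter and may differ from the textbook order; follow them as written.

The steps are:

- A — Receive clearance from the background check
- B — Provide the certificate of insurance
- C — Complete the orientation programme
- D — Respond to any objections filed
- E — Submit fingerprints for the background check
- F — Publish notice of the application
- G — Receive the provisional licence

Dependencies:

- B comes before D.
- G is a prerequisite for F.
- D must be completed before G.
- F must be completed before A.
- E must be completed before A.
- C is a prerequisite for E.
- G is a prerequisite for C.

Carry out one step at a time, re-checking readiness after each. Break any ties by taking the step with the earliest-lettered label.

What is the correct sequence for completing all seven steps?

B, D, G, C, E, F, A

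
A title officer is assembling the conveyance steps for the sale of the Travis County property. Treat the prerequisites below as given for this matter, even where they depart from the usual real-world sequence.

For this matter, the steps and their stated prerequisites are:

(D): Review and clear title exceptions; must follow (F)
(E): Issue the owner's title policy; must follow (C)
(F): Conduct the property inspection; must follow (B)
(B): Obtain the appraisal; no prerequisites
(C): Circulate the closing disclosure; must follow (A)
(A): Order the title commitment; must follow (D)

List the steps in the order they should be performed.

(B), (F), (D), (A), (C), (E)

(B) is the only step with nothing outstanding, so it goes first.
(F) needed (B), now all done → (F).
(D) is the only step now ready → (D).
Next only (A) has its prerequisites met → (A).
(C) is the only step now ready → (C).
(E) needed (C), now all done → (E).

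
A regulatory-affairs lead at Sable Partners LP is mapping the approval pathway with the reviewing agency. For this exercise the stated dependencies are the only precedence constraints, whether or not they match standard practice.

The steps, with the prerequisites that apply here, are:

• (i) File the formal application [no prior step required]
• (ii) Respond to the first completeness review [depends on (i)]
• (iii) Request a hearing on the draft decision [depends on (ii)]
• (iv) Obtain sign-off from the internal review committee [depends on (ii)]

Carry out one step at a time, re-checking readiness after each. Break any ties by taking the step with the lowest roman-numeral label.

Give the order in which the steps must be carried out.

(i) is the only step with nothing outstanding, so it goes first.
(ii) needed (i), now all done → (ii).
Now (iii) and (iv) have their prerequisites met. (iii) has the earlier label, so (iii) next.
That leaves (iv) as the only ready step → (iv).

(i) → (ii) → (iii) → (iv)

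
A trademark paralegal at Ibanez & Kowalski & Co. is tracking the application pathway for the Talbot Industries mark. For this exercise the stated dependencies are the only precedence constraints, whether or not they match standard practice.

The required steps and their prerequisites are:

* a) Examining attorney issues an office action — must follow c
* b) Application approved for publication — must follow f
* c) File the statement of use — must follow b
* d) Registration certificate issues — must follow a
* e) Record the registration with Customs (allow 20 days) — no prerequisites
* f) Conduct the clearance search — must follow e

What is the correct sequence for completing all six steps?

Only e has no prerequisites, so it is first.
f needed e, now all done → f.
Next only b has its prerequisites met → b.
c is the only step now ready → c.
a needed c, now all done → a.
d needed a, now all done → d.

e, f, b, c, a, d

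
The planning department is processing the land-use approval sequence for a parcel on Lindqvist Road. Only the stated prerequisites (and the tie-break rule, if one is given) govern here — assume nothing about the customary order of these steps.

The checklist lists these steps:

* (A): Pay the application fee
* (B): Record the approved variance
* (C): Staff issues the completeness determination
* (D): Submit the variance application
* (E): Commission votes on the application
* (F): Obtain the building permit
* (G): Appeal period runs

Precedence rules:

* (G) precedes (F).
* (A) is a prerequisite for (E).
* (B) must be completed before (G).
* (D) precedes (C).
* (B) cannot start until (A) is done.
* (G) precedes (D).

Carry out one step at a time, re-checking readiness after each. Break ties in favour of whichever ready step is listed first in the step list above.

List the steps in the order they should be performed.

(A) is the only step with nothing outstanding, so it goes first.
Now (B) and (E) have their prerequisites met. (B) is listed earlier, so (B) next.
Ready: (E) and (G). (E) is listed earlier → (E).
(G) is the only step now ready → (G).
Now (D) and (F) have their prerequisites met. (D) is listed earlier, so (D) next.
(C) now also ready, so the ready set is {(C), (F)}; (C) is listed earlier → (C).
(F) needed (G), now all done → (F).

(A) (B) (E) (G) (D) (C) (F)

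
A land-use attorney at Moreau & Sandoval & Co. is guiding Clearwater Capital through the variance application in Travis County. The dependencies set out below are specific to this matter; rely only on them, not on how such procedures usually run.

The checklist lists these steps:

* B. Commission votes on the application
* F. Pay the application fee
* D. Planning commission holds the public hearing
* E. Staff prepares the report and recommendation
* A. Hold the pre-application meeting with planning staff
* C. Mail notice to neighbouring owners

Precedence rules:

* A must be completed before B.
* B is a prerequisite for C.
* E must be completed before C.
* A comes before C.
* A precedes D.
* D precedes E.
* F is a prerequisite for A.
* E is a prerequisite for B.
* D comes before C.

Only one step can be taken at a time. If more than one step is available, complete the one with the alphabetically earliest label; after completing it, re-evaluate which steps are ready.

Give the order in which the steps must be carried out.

F, A, D, E, B, C

F has no prerequisites → F first.
A needed F, now all done → A.
D needed A, now all done → D.
E is the only step now ready → E.
B needed A and E, now all done → B.
Next only C has its prerequisites met → C.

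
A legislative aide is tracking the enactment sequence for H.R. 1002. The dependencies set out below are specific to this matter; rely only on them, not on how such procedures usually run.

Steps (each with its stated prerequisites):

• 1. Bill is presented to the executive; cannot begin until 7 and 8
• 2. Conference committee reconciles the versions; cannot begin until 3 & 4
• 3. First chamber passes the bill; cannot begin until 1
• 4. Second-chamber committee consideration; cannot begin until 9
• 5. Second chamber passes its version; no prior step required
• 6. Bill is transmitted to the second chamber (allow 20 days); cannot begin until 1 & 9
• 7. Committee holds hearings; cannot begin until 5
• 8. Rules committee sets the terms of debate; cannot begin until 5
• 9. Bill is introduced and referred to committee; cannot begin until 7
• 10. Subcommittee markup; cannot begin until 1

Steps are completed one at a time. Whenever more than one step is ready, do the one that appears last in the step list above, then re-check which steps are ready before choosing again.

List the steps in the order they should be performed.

5, 8, 7, 9, 4, 1, 10, 6, 3, 2

5 has no prerequisites → 5 first.
8 and 7 are both available; 8 is listed later → 8.
That leaves 7 as the only ready step → 7.
9 and 1 are both available; 9 is listed later → 9.
Ready: 4 and 1. 4 is listed later → 4.
Next only 1 has its prerequisites met → 1.
10, 6 and 3 are all available; 10 is listed later → 10.
6 and 3 are both available; 6 is listed later → 6.
3 needed 1, now all done → 3.
2 is the only step now ready → 2.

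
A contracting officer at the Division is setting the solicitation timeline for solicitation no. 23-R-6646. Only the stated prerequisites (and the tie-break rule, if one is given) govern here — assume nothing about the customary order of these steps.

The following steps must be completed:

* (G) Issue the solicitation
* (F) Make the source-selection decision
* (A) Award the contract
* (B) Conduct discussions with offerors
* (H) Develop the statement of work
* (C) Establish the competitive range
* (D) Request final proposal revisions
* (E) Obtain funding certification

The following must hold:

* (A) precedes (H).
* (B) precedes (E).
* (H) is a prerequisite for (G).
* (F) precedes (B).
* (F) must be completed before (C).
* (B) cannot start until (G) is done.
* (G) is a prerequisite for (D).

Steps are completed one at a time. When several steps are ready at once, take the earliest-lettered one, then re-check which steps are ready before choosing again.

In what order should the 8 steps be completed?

(A), (F), (C), (H), (G), (B), (D), (E)

(A) and (F) have no prerequisites; (A) has the earlier label, so (A) is first.
Now (F) and (H) have their prerequisites met. (F) has the earlier label, so (F) next.
(C) now also ready, so the ready set is {(C), (H)}; (C) has the earlier label → (C).
(H) needed (A), now all done → (H).
Next only (G) has its prerequisites met → (G).
Ready: (B) and (D). (B) has the earlier label → (B).
(E) now also ready, so the ready set is {(D), (E)}; (D) has the earlier label → (D).
Next only (E) has its prerequisites met → (E).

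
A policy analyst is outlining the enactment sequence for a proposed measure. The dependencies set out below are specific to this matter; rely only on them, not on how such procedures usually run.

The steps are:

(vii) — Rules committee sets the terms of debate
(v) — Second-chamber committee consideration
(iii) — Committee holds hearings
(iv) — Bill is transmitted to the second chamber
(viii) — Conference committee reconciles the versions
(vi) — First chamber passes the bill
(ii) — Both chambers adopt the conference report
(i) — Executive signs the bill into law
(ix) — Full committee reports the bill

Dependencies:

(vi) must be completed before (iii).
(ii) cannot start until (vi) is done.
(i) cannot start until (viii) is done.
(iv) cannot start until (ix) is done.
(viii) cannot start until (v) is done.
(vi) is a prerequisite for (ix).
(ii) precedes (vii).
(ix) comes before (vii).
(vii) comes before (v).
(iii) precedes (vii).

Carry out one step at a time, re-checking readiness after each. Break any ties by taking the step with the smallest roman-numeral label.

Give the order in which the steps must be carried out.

(vi) → (ii) → (iii) → (ix) → (iv) → (vii) → (v) → (viii) → (i)

Only (vi) has no prerequisites, so it is first.
Ready: (ii), (iii) and (ix). (ii) has the earlier label → (ii).
(iii) and (ix) are both available; (iii) has the earlier label → (iii).
(ix) needed (vi), now all done → (ix).
Ready: (iv) and (vii). (iv) has the earlier label → (iv).
(vii) needed (ii), (iii) and (ix), now all done → (vii).
Next only (v) has its prerequisites met → (v).
(viii) is the only step now ready → (viii).
(i) needed (viii), now all done → (i).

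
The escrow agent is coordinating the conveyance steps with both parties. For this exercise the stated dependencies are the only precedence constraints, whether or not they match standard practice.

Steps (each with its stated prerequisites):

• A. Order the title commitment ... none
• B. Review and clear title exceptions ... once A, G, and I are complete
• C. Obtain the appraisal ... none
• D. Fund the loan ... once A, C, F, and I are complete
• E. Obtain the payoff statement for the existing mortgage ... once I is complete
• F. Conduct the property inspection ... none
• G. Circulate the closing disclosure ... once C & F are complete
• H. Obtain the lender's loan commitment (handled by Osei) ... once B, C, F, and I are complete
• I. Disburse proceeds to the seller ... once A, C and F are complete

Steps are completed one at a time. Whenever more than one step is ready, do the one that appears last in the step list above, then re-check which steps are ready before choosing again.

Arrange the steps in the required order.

F, C, G, A, I, E, D, B, H

F, C and A have no prerequisites; F is listed later, so F is first.
Now C and A have their prerequisites met. C is listed later, so C next.
Now G and A have their prerequisites met. G is listed later, so G next.
Next only A has its prerequisites met → A.
I is the only step now ready → I.
Ready: E, D and B. E is listed later → E.
D and B are both available; D is listed later → D.
B needed I, G and A, now all done → B.
H is the only step now ready → H.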